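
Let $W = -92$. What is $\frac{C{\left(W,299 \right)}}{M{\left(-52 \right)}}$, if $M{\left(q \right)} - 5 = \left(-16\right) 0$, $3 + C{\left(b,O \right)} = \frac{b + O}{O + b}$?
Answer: $- \frac{2}{5} \approx -0.4$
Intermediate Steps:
$C{\left(b,O \right)} = -2$ ($C{\left(b,O \right)} = -3 + \frac{b + O}{O + b} = -3 + \frac{O + b}{O + b} = -3 + 1 = -2$)
$M{\left(q \right)} = 5$ ($M{\left(q \right)} = 5 - 0 = 5 + 0 = 5$)
$\frac{C{\left(W,299 \right)}}{M{\left(-52 \right)}} = - \frac{2}{5}$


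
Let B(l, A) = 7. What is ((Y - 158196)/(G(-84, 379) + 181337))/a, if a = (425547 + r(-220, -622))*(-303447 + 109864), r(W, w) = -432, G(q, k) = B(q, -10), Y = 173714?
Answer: -7759/7461855598944240 ≈ -1.0398e-12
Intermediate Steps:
G(q, k) = 7
a = -82295037045 (a = (425547 - 432)*(-303447 + 109864) = 425115*(-193583) = -82295037045)
((Y - 158196)/(G(-84, 379) + 181337))/a = ((173714 - 158196)/(7 + 181337))/(-82295037045) = (15518/181344)*(-1/82295037045) = (15518*(1/181344))*(-1/82295037045) = (7759/90672)*(-1/82295037045) = -7759/7461855598944240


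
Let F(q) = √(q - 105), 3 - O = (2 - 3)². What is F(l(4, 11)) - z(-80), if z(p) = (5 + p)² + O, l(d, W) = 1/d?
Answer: -5627 + I*√419/2 ≈ -5627.0 + 10.235*I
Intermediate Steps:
O = 2 (O = 3 - (2 - 3)² = 3 - 1*(-1)² = 3 - 1*1 = 3 - 1 = 2)
F(q) = √(-105 + q)
z(p) = 2 + (5 + p)² (z(p) = (5 + p)² + 2 = 2 + (5 + p)²)
F(l(4, 11)) - z(-80) = √(-105 + 1/4) - (2 + (5 - 80)²) = √(-105 + ¼) - (2 + (-75)²) = √(-419/4) - (2 + 5625) = I*√419/2 - 1*5627 = I*√419/2 - 5627 = -5627 + I*√419/2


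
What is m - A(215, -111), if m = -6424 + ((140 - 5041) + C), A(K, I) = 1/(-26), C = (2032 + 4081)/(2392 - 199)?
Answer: -645567719/57018 ≈ -11322.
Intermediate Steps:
C = 6113/2193 ≈ 2.7875
A(K, I) = -1/26
m = -24829612/2193 (m = -6424 + ((140 - 5041) + 6113/2193) = -6424 + (-4901 + 6113/2193) = -6424 - 10741780/2193 = -24829612/2193 ≈ -11322.)
m - A(215, -111) = -24829612/2193 - 1*(-1/26) = -24829612/2193 + 1/26 = -645567719/57018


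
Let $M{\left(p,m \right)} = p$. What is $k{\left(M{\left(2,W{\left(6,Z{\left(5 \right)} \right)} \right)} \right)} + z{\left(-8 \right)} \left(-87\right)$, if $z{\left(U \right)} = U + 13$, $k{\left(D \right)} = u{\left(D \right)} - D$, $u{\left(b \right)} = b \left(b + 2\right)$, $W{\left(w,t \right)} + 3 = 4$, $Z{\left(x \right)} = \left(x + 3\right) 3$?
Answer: $-429$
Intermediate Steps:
$Z{\left(x \right)} = 9 + 3 x$ ($Z{\left(x \right)} = \left(3 + x\right) 3 = 9 + 3 x$)
$W{\left(w,t \right)} = 1$ ($W{\left(w,t \right)} = -3 + 4 = 1$)
$u{\left(b \right)} = b \left(2 + b\right)$
$k{\left(D \right)} = - D + D \left(2 + D\right)$ ($k{\left(D \right)} = D \left(2 + D\right) - D = - D + D \left(2 + D\right)$)
$z{\left(U \right)} = 13 + U$
$k{\left(M{\left(2,W{\left(6,Z{\left(5 \right)} \right)} \right)} \right)} + z{\left(-8 \right)} \left(-87\right) = 2 \left(1 + 2\right) + \left(13 - 8\right) \left(-87\right) = 2 \cdot 3 + 5 \left(-87\right) = 6 - 435 = -429$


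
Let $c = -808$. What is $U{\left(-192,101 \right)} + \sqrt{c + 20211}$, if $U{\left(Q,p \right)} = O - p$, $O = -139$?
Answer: $-240 + \sqrt{19403} \approx -100.71$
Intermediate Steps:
$U{\left(Q,p \right)} = -139 - p$
$U{\left(-192,101 \right)} + \sqrt{c + 20211} = \left(-139 - 101\right) + \sqrt{-808 + 20211} = \left(-139 - 101\right) + \sqrt{19403} = -240 + \sqrt{19403}$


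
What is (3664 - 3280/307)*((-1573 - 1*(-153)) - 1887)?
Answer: -3709025376/307 ≈ -1.2082e+7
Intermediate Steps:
(3664 - 3280/307)*((-1573 - 1*(-153)) - 1887) = (3664 - 3280*1/307)*((-1573 + 153) - 1887) = (3664 - 3280/307)*(-1420 - 1887) = (1121568/307)*(-3307) = -3709025376/307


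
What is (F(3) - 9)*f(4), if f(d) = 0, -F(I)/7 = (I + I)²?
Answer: 0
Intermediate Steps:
F(I) = -28*I² (F(I) = -7*(I + I)² = -7*4*I² = -28*I²)
(F(3) - 9)*f(4) = (-28*3² - 9)*0 = (-28*9 - 9)*0 = (-252 - 9)*0 = -261*0 = 0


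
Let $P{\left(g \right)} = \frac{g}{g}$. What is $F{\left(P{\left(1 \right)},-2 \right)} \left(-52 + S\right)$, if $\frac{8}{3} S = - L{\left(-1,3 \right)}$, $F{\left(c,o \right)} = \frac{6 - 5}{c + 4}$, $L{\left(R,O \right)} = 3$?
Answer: $- \frac{85}{8} \approx -10.625$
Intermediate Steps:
$P{\left(g \right)} = 1$
$F{\left(c,o \right)} = \frac{1}{4 + c}$ ($F{\left(c,o \right)} = 1 \frac{1}{4 + c} = \frac{1}{4 + c}$)
$S = - \frac{9}{8}$ ($S = \frac{3 \left(\left(-1\right) 3\right)}{8} = \frac{3}{8} \left(-3\right) = - \frac{9}{8} \approx -1.125$)
$F{\left(P{\left(1 \right)},-2 \right)} \left(-52 + S\right) = \frac{-52 - \frac{9}{8}}{4 + 1} = \frac{1}{5} \left(- \frac{425}{8}\right) = - \frac{85}{8}$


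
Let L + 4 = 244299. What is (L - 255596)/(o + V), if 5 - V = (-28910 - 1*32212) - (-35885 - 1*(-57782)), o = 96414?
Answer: -11301/179438 ≈ -0.062980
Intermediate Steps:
L = 244295 (L = -4 + 244299 = 244295)
V = 83024 (V = 5 - ((-28910 - 1*32212) - (-35885 - 1*(-57782))) = 5 - ((-28910 - 32212) - (-35885 + 57782)) = 5 - (-61122 - 1*21897) = 5 - (-61122 - 21897) = 5 - 1*(-83019) = 5 + 83019 = 83024)
(L - 255596)/(o + V) = (244295 - 255596)/(96414 + 83024) = -11301/179438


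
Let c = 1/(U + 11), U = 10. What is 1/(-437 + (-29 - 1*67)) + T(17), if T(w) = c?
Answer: 512/11193 ≈ 0.045743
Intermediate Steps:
c = 1/21 (c = 1/(10 + 11) = 1/21 ≈ 0.047619)
T(w) = 1/21
1/(-437 + (-29 - 1*67)) + T(17) = 1/(-437 + (-29 - 1*67)) + 1/21 = 1/(-437 + (-29 - 67)) + 1/21 = 1/(-437 - 96) + 1/21 = 1/(-533) + 1/21 = -1/533 + 1/21 = 512/11193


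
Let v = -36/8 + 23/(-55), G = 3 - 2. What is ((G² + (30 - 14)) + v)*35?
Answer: 9303/22 ≈ 422.86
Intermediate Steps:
G = 1
v = -541/110 (v = -36*⅛ + 23*(-1/55) = -9/2 - 23/55 = -541/110 ≈ -4.9182)
((G² + (30 - 14)) + v)*35 = ((1² + (30 - 14)) - 541/110)*35 = ((1 + 16) - 541/110)*35 = (17 - 541/110)*35 = (1329/110)*35 = 9303/22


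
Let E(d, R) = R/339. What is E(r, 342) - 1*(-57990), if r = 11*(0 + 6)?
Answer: 6552984/113 ≈ 57991.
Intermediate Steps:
r = 66 (r = 11*6 = 66)
E(d, R) = R/339 (E(d, R) = R*(1/339) = R/339)
E(r, 342) - 1*(-57990) = (1/339)*342 - 1*(-57990) = 114/113 + 57990 = 6552984/113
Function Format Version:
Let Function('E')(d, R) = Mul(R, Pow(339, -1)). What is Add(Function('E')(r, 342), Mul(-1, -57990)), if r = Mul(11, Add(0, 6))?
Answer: Rational(6552984, 113) ≈ 57991.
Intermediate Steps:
r = 66 (r = Mul(11, 6) = 66)
Function('E')(d, R) = Mul(Rational(1, 339), R) (Function('E')(d, R) = Mul(R, Rational(1, 339)) = Mul(Rational(1, 339), R))
Add(Function('E')(r, 342), Mul(-1, -57990)) = Add(Mul(Rational(1, 339), 342), Mul(-1, -57990)) = Add(Rational(114, 113), 57990) = Rational(6552984, 113)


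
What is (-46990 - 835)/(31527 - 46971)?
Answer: 47825/15444 ≈ 3.0967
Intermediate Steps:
(-46990 - 835)/(31527 - 46971) = -47825/(-15444) = -47825*(-1/15444) = 47825/15444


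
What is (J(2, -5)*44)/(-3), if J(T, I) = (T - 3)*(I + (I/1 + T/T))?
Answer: -132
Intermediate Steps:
J(T, I) = (1 + 2*I)*(-3 + T) (J(T, I) = (-3 + T)*(I + (I*1 + 1)) = (-3 + T)*(I + (I + 1)) = (-3 + T)*(I + (1 + I)) = (-3 + T)*(1 + 2*I) = (1 + 2*I)*(-3 + T))
(J(2, -5)*44)/(-3) = ((-3 + 2 - 6*(-5) + 2*(-5)*2)*44)/(-3) = ((-3 + 2 + 30 - 20)*44)*(-⅓) = (9*44)*(-⅓) = 396*(-⅓) = -132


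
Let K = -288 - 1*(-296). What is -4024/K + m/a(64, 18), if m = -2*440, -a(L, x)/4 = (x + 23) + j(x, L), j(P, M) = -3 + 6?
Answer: -498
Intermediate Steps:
j(P, M) = 3
K = 8 (K = -288 + 296 = 8)
a(L, x) = -104 - 4*x (a(L, x) = -4*((x + 23) + 3) = -4*((23 + x) + 3) = -4*(26 + x) = -104 - 4*x)
m = -880
-4024/K + m/a(64, 18) = -4024/8 - 880/(-104 - 4*18) = -4024*⅛ - 880/(-104 - 72) = -503 - 880/(-176) = -503 - 880*(-1/176) = -503 + 5 = -498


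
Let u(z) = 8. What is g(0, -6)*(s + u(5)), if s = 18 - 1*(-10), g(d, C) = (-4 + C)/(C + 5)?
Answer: 360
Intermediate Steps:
g(d, C) = (-4 + C)/(5 + C)
s = 28 (s = 18 + 10 = 28)
g(0, -6)*(s + u(5)) = ((-4 - 6)/(5 - 6))*(28 + 8) = (-10/(-1))*36 = -1*(-10)*36 = 10*36 = 360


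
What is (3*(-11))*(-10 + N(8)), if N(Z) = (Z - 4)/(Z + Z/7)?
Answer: 5049/16 ≈ 315.56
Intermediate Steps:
N(Z) = 7*(-4 + Z)/(8*Z) (N(Z) = (-4 + Z)/(Z + Z*(⅐)) = (-4 + Z)/(Z + Z/7) = (-4 + Z)/((8*Z/7)) = (-4 + Z)*(7/(8*Z)) = 7*(-4 + Z)/(8*Z))
(3*(-11))*(-10 + N(8)) = (3*(-11))*(-10 + (7/8)*(-4 + 8)/8) = -33*(-10 + (7/8)*(⅛)*4) = -33*(-10 + 7/16) = -33*(-153/16) = 5049/16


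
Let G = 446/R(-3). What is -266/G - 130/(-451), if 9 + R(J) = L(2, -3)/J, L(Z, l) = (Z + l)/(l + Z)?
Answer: 1766494/301719 ≈ 5.8548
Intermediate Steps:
L(Z, l) = 1 (L(Z, l) = (Z + l)/(Z + l) = 1)
R(J) = -9 + 1/J
G = -669/14 (G = 446/(-9 + 1/(-3)) = 446/(-9 - ⅓) = 446/(-28/3) = 446*(-3/28) = -669/14 ≈ -47.786)
-266/G - 130/(-451) = -266/(-669/14) - 130/(-451) = -266*(-14/669) - 130*(-1/451) = 3724/669 + 130/451 = 1766494/301719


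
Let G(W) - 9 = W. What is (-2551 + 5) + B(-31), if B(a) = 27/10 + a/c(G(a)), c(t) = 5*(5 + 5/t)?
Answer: -2671829/1050 ≈ -2544.6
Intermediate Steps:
G(W) = 9 + W
c(t) = 25 + 25/t
B(a) = 27/10 + a/(25 + 25/(9 + a))
(-2551 + 5) + B(-31) = (-2551 + 5) + (1350 + 2*(-31)² + 153*(-31))/(50*(10 - 31)) = -2546 + (1/50)*(1350 + 2*961 - 4743)/(-21) = -2546 + (1/50)*(-1/21)*(1350 + 1922 - 4743) = -2546 + (1/50)*(-1/21)*(-1471) = -2546 + 1471/1050 = -2671829/1050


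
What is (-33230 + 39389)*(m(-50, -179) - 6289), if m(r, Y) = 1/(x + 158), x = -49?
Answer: -4221994500/109 ≈ -3.8734e+7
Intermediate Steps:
m(r, Y) = 1/109 (m(r, Y) = 1/(-49 + 158) = 1/109)
(-33230 + 39389)*(m(-50, -179) - 6289) = (-33230 + 39389)*(1/109 - 6289) = 6159*(-685500/109) = -4221994500/109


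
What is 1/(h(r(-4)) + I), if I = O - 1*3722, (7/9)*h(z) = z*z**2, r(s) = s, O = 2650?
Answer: -7/8080 ≈ -0.00086634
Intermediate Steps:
h(z) = 9*z**3/7 (h(z) = 9*(z*z**2)/7 = 9*z**3/7)
I = -1072 (I = 2650 - 1*3722 = 2650 - 3722 = -1072)
1/(h(r(-4)) + I) = 1/((9/7)*(-4)**3 - 1072) = 1/((9/7)*(-64) - 1072) = 1/(-576/7 - 1072) = 1/(-8080/7) = -7/8080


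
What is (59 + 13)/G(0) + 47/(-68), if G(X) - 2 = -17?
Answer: -1867/340 ≈ -5.4912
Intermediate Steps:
G(X) = -15 (G(X) = 2 - 17 = -15)
(59 + 13)/G(0) + 47/(-68) = (59 + 13)/(-15) + 47/(-68) = 72*(-1/15) + 47*(-1/68) = -24/5 - 47/68 = -1867/340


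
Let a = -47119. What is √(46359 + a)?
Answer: 2*I*√190 ≈ 27.568*I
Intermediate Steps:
√(46359 + a) = √(46359 - 47119) = √(-760) = 2*I*√190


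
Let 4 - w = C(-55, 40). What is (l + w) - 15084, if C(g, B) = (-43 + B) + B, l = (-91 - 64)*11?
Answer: -16822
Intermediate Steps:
l = -1705 (l = -155*11 = -1705)
C(g, B) = -43 + 2*B
w = -33 (w = 4 - (-43 + 2*40) = 4 - (-43 + 80) = 4 - 1*37 = 4 - 37 = -33)
(l + w) - 15084 = (-1705 - 33) - 15084 = -1738 - 15084 = -16822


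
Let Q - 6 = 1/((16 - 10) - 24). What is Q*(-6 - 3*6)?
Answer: -428/3 ≈ -142.67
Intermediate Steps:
Q = 107/18 (Q = 6 + 1/((16 - 10) - 24) = 6 + 1/(6 - 24) = 6 + 1/(-18) = 6 - 1/18 = 107/18 ≈ 5.9444)
Q*(-6 - 3*6) = 107*(-6 - 3*6)/18 = 107*(-6 - 18)/18 = (107/18)*(-24) = -428/3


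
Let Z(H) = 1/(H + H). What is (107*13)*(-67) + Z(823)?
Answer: -153402261/1646 ≈ -93197.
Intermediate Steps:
Z(H) = 1/(2*H)
(107*13)*(-67) + Z(823) = (107*13)*(-67) + (½)/823 = 1391*(-67) + (½)*(1/823) = -93197 + 1/1646 = -153402261/1646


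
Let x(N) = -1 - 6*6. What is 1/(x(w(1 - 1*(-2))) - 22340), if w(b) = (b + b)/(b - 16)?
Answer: -1/22377 ≈ -4.4689e-5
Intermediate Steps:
w(b) = 2*b/(-16 + b) (w(b) = (2*b)/(-16 + b) = 2*b/(-16 + b))
x(N) = -37 (x(N) = -1 - 36 = -37)
1/(x(w(1 - 1*(-2))) - 22340) = 1/(-37 - 22340) = 1/(-22377) = -1/22377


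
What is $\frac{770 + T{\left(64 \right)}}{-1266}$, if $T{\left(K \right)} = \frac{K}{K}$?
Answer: $- \frac{257}{422} \approx -0.609$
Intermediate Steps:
$T{\left(K \right)} = 1$
$\frac{770 + T{\left(64 \right)}}{-1266} = \frac{770 + 1}{-1266} = 771 \left(- \frac{1}{1266}\right) = - \frac{257}{422}$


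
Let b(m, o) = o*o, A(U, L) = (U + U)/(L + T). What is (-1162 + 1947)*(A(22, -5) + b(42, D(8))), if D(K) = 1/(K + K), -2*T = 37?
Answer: -17647585/12032 ≈ -1466.7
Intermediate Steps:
T = -37/2 (T = -1/2*37 = -37/2 ≈ -18.500)
D(K) = 1/(2*K)
A(U, L) = 2*U/(-37/2 + L) (A(U, L) = (U + U)/(L - 37/2) = (2*U)/(-37/2 + L) = 2*U/(-37/2 + L))
b(m, o) = o**2
(-1162 + 1947)*(A(22, -5) + b(42, D(8))) = (-1162 + 1947)*(4*22/(-37 + 2*(-5)) + ((1/2)/8)**2) = 785*(4*22/(-37 - 10) + ((1/2)*(1/8))**2) = 785*(4*22/(-47) + (1/16)**2) = 785*(4*22*(-1/47) + 1/256) = 785*(-88/47 + 1/256) = 785*(-22481/12032) = -17647585/12032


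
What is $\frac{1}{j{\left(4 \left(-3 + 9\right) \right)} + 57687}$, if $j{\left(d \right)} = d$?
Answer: $\frac{1}{57711} \approx 1.7328 \cdot 10^{-5}$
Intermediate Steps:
$\frac{1}{j{\left(4 \left(-3 + 9\right) \right)} + 57687} = \frac{1}{4 \left(-3 + 9\right) + 57687} = \frac{1}{4 \cdot 6 + 57687} = \frac{1}{24 + 57687} = \frac{1}{57711}$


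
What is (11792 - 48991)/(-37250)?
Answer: 37199/37250 ≈ 0.99863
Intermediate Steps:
(11792 - 48991)/(-37250) = -37199*(-1/37250) = 37199/37250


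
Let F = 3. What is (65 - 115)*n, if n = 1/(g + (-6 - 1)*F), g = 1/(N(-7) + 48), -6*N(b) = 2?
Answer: 143/60 ≈ 2.3833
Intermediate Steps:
N(b) = -⅓ (N(b) = -⅙*2 = -⅓)
g = 3/143 (g = 1/(-⅓ + 48) = 1/(143/3) = 3/143 ≈ 0.020979)
n = -143/3000 (n = 1/(3/143 + (-6 - 1)*3) = 1/(3/143 - 7*3) = 1/(3/143 - 21) = 1/(-3000/143) = -143/3000 ≈ -0.047667)
(65 - 115)*n = (65 - 115)*(-143/3000) = -50*(-143/3000) = 143/60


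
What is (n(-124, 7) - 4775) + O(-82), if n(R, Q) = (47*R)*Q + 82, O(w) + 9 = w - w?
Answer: -45498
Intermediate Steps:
O(w) = -9 (O(w) = -9 + (w - w) = -9 + 0 = -9)
n(R, Q) = 82 + 47*Q*R (n(R, Q) = 47*Q*R + 82 = 82 + 47*Q*R)
(n(-124, 7) - 4775) + O(-82) = ((82 + 47*7*(-124)) - 4775) - 9 = ((82 - 40796) - 4775) - 9 = (-40714 - 4775) - 9 = -45489 - 9 = -45498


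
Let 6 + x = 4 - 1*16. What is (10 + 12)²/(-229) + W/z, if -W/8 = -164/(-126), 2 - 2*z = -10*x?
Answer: -2563564/1284003 ≈ -1.9965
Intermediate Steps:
x = -18 (x = -6 + (4 - 1*16) = -6 + (4 - 16) = -6 - 12 = -18)
z = -89 (z = 1 - (-5)*(-18) = 1 - ½*180 = 1 - 90 = -89)
W = -656/63 (W = -(-1312)/(-126) = -(-1312)*(-1)/126 = -8*82/63 = -656/63 ≈ -10.413)
(10 + 12)²/(-229) + W/z = (10 + 12)²/(-229) - 656/63/(-89) = 22²*(-1/229) - 656/63*(-1/89) = 484*(-1/229) + 656/5607 = -484/229 + 656/5607 = -2563564/1284003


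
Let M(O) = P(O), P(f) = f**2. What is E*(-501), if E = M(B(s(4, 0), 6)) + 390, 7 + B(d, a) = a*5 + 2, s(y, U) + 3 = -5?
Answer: -508515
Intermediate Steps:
s(y, U) = -8 (s(y, U) = -3 - 5 = -8)
B(d, a) = -5 + 5*a (B(d, a) = -7 + (a*5 + 2) = -7 + (5*a + 2) = -7 + (2 + 5*a) = -5 + 5*a)
M(O) = O**2
E = 1015 (E = (-5 + 5*6)**2 + 390 = (-5 + 30)**2 + 390 = 25**2 + 390 = 625 + 390 = 1015)
E*(-501) = 1015*(-501) = -508515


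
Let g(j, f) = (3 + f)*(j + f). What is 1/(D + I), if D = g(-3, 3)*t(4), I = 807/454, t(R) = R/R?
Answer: 454/807 ≈ 0.56258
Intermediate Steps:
t(R) = 1
g(j, f) = (3 + f)*(f + j)
I = 807/454 (I = 807*(1/454) = 807/454 ≈ 1.7775)
D = 0 (D = (3² + 3*3 + 3*(-3) + 3*(-3))*1 = (9 + 9 - 9 - 9)*1 = 0*1 = 0)
1/(D + I) = 1/(0 + 807/454) = 1/(807/454) = 454/807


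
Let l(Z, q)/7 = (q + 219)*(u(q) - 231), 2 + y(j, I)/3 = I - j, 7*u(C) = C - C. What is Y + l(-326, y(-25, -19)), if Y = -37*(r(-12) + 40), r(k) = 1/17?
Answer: -6375156/17 ≈ -3.7501e+5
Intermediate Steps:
r(k) = 1/17
u(C) = 0 (u(C) = (C - C)/7 = (1/7)*0 = 0)
y(j, I) = -6 - 3*j + 3*I (y(j, I) = -6 + 3*(I - j) = -6 + (-3*j + 3*I) = -6 - 3*j + 3*I)
l(Z, q) = -354123 - 1617*q (l(Z, q) = 7*((q + 219)*(0 - 231)) = 7*((219 + q)*(-231)) = 7*(-50589 - 231*q) = -354123 - 1617*q)
Y = -25197/17 (Y = -37*(1/17 + 40) = -37*681/17 = -25197/17 ≈ -1482.2)
Y + l(-326, y(-25, -19)) = -25197/17 + (-354123 - 1617*(-6 - 3*(-25) + 3*(-19))) = -25197/17 + (-354123 - 1617*(-6 + 75 - 57)) = -25197/17 + (-354123 - 1617*12) = -25197/17 + (-354123 - 19404) = -25197/17 - 373527 = -6375156/17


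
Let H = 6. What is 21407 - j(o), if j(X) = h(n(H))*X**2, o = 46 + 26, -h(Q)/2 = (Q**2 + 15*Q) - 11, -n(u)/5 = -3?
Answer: 4572959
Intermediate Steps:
n(u) = 15 (n(u) = -5*(-3) = 15)
h(Q) = 22 - 30*Q - 2*Q**2 (h(Q) = -2*((Q**2 + 15*Q) - 11) = -2*(-11 + Q**2 + 15*Q) = 22 - 30*Q - 2*Q**2)
o = 72
j(X) = -878*X**2 (j(X) = (22 - 30*15 - 2*15**2)*X**2 = (22 - 450 - 2*225)*X**2 = (22 - 450 - 450)*X**2 = -878*X**2)
21407 - j(o) = 21407 - (-878)*72**2 = 21407 - (-878)*5184 = 21407 - 1*(-4551552) = 21407 + 4551552 = 4572959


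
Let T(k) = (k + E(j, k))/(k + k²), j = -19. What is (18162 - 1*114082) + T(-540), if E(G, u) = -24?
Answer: -2326539647/24255 ≈ -95920.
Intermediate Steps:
T(k) = (-24 + k)/(k + k²) (T(k) = (k - 24)/(k + k²) = (-24 + k)/(k + k²))
(18162 - 1*114082) + T(-540) = (18162 - 1*114082) + (-24 - 540)/((-540)*(1 - 540)) = (18162 - 114082) - 1/540*(-564)/(-539) = -95920 - 1/540*(-1/539)*(-564) = -95920 - 47/24255 = -2326539647/24255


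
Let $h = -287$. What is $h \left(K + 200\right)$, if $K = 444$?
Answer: $-184828$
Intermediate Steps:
$h \left(K + 200\right) = - 287 \left(444 + 200\right) = \left(-287\right) 644 = -184828$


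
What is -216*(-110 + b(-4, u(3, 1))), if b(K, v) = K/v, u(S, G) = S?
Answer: 24048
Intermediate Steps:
-216*(-110 + b(-4, u(3, 1))) = -216*(-110 - 4/3) = -216*(-334/3) = 24048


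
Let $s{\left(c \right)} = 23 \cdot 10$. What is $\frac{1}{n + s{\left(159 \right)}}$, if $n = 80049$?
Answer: $\frac{1}{80279} \approx 1.2457 \cdot 10^{-5}$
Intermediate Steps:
$s{\left(c \right)} = 230$
$\frac{1}{n + s{\left(159 \right)}} = \frac{1}{80049 + 230} = \frac{1}{80279}$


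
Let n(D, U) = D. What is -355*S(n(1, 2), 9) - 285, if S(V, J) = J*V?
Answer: -3480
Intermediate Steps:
-355*S(n(1, 2), 9) - 285 = -3195 - 285 = -3480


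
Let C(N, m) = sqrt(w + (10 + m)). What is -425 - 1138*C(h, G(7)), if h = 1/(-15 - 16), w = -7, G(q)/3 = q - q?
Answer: -425 - 1138*sqrt(3) ≈ -2396.1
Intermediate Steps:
G(q) = 0 (G(q) = 3*(q - q) = 3*0 = 0)
h = -1/31 (h = 1/(-31) = -1/31 ≈ -0.032258)
C(N, m) = sqrt(3 + m) (C(N, m) = sqrt(-7 + (10 + m)) = sqrt(3 + m))
-425 - 1138*C(h, G(7)) = -425 - 1138*sqrt(3 + 0) = -425 - 1138*sqrt(3)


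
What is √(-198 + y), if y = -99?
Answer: 3*I*√33 ≈ 17.234*I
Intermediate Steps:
√(-198 + y) = √(-198 - 99) = √(-297) = 3*I*√33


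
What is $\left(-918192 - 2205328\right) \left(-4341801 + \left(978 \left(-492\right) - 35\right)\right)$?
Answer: $15064774442240$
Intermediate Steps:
$\left(-918192 - 2205328\right) \left(-4341801 + \left(978 \left(-492\right) - 35\right)\right) = - 3123520 \left(-4341801 - 481211\right) = \left(-3123520\right) \left(-4823012\right) = 15064774442240$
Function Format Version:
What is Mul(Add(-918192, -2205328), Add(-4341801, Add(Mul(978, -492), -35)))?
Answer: 15064774442240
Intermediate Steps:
Mul(Add(-918192, -2205328), Add(-4341801, Add(Mul(978, -492), -35))) = Mul(-3123520, Add(-4341801, Add(-481176, -35))) = Mul(-3123520, Add(-4341801, -481211)) = Mul(-3123520, -4823012) = 15064774442240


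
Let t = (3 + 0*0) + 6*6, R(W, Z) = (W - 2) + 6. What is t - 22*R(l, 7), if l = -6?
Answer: 83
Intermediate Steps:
R(W, Z) = 4 + W (R(W, Z) = (-2 + W) + 6 = 4 + W)
t = 39 (t = (3 + 0) + 36 = 3 + 36 = 39)
t - 22*R(l, 7) = 39 - 22*(4 - 6) = 39 - 22*(-2) = 39 + 44 = 83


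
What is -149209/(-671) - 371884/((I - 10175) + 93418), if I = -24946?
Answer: 8448902909/39117287 ≈ 215.99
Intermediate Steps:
-149209/(-671) - 371884/((I - 10175) + 93418) = -149209/(-671) - 371884/((-24946 - 10175) + 93418) = -149209*(-1/671) - 371884/(-35121 + 93418) = 149209/671 - 371884/58297 = 8448902909/39117287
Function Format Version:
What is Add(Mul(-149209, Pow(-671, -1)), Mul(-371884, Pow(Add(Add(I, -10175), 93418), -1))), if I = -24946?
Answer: Rational(8448902909, 39117287) ≈ 215.99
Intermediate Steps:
Add(Mul(-149209, Pow(-671, -1)), Mul(-371884, Pow(Add(Add(I, -10175), 93418), -1))) = Add(Mul(-149209, Pow(-671, -1)), Mul(-371884, Pow(Add(Add(-24946, -10175), 93418), -1))) = Add(Mul(-149209, Rational(-1, 671)), Mul(-371884, Pow(Add(-35121, 93418), -1))) = Add(Rational(149209, 671), Mul(-371884, Pow(58297, -1))) = Add(Rational(149209, 671), Mul(-371884, Rational(1, 58297))) = Add(Rational(149209, 671), Rational(-371884, 58297)) = Rational(8448902909, 39117287)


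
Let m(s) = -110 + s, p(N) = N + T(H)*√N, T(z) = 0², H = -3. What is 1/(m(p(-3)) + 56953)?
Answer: 1/56840 ≈ 1.7593e-5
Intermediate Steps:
T(z) = 0
p(N) = N (p(N) = N + 0*√N = N + 0 = N)
1/(m(p(-3)) + 56953) = 1/((-110 - 3) + 56953) = 1/(-113 + 56953) = 1/56840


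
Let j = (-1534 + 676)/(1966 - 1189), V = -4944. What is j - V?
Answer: 1280210/259 ≈ 4942.9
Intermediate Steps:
j = -286/259 (j = -858/777 = -858*1/777 = -286/259 ≈ -1.1042)
j - V = -286/259 - 1*(-4944) = -286/259 + 4944 = 1280210/259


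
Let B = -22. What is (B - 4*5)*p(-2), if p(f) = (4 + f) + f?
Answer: 0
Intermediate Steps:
p(f) = 4 + 2*f
(B - 4*5)*p(-2) = (-22 - 4*5)*(4 + 2*(-2)) = (-22 - 20)*(4 - 4) = -42*0 = 0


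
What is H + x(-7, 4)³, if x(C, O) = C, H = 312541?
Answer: 312198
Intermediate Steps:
H + x(-7, 4)³ = 312541 + (-7)³ = 312541 - 343 = 312198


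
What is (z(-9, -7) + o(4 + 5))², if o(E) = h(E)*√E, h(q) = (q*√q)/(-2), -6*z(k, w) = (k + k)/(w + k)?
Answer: 423801/256 ≈ 1655.5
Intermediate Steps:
z(k, w) = -k/(3*(k + w)) (z(k, w) = -(k + k)/(6*(w + k)) = -2*k/(6*(k + w)) = -k/(3*(k + w)))
h(q) = -q^(3/2)/2 (h(q) = q^(3/2)*(-½) = -q^(3/2)/2)
o(E) = -E²/2 (o(E) = (-E^(3/2)/2)*√E = -E²/2)
(z(-9, -7) + o(4 + 5))² = (-1*(-9)/(3*(-9) + 3*(-7)) - (4 + 5)²/2)² = (-1*(-9)/(-27 - 21) - ½*9²)² = (-1*(-9)/(-48) - ½*81)² = (-1*(-9)*(-1/48) - 81/2)² = (-3/16 - 81/2)² = (-651/16)² = 423801/256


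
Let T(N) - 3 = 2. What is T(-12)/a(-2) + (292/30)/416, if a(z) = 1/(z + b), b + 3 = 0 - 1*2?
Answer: -109127/3120 ≈ -34.977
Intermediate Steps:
b = -5 (b = -3 + (0 - 1*2) = -3 + (0 - 2) = -3 - 2 = -5)
a(z) = 1/(-5 + z) (a(z) = 1/(z - 5) = 1/(-5 + z))
T(N) = 5 (T(N) = 3 + 2 = 5)
T(-12)/a(-2) + (292/30)/416 = 5/(1/(-5 - 2)) + (292/30)/416 = 5/(1/(-7)) + (292*(1/30))*(1/416) = 5/(-⅐) + (146/15)*(1/416) = 5*(-7) + 73/3120 = -35 + 73/3120 = -109127/3120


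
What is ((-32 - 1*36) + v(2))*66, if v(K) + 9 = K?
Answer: -4950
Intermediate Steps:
v(K) = -9 + K
((-32 - 1*36) + v(2))*66 = ((-32 - 1*36) + (-9 + 2))*66 = ((-32 - 36) - 7)*66 = (-68 - 7)*66 = -75*66 = -4950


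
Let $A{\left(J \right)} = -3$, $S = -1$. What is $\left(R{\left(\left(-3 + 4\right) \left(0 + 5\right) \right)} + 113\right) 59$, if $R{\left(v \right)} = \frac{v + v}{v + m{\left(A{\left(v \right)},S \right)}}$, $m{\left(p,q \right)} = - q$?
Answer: $\frac{20296}{3} \approx 6765.3$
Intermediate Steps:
$R{\left(v \right)} = \frac{2 v}{1 + v}$ ($R{\left(v \right)} = \frac{v + v}{v - -1} = \frac{2 v}{v + 1} = \frac{2 v}{1 + v}$)
$\left(R{\left(\left(-3 + 4\right) \left(0 + 5\right) \right)} + 113\right) 59 = \left(\frac{2 \left(-3 + 4\right) \left(0 + 5\right)}{1 + \left(-3 + 4\right) \left(0 + 5\right)} + 113\right) 59 = \left(\frac{2 \cdot 1 \cdot 5}{1 + 1 \cdot 5} + 113\right) 59 = \left(2 \cdot 5 \frac{1}{1 + 5} + 113\right) 59 = \left(2 \cdot 5 \cdot \frac{1}{6} + 113\right) 59 = \left(\frac{5}{3} + 113\right) 59 = \frac{344}{3} \cdot 59 = \frac{20296}{3}$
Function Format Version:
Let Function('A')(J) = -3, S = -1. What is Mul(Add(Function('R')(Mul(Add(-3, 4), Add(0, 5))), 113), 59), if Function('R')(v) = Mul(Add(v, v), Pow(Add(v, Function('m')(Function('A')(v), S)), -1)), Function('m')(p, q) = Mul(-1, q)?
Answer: Rational(20296, 3) ≈ 6765.3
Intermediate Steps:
Function('R')(v) = Mul(2, v, Pow(Add(1, v), -1)) (Function('R')(v) = Mul(Add(v, v), Pow(Add(v, Mul(-1, -1)), -1)) = Mul(Mul(2, v), Pow(Add(v, 1), -1)) = Mul(Mul(2, v), Pow(Add(1, v), -1)) = Mul(2, v, Pow(Add(1, v), -1)))
Mul(Add(Function('R')(Mul(Add(-3, 4), Add(0, 5))), 113), 59) = Mul(Add(Mul(2, Mul(Add(-3, 4), Add(0, 5)), Pow(Add(1, Mul(Add(-3, 4), Add(0, 5))), -1)), 113), 59) = Mul(Add(Mul(2, Mul(1, 5), Pow(Add(1, Mul(1, 5)), -1)), 113), 59) = Mul(Add(Mul(2, 5, Pow(Add(1, 5), -1)), 113), 59) = Mul(Add(Mul(2, 5, Pow(6, -1)), 113), 59) = Mul(Add(Mul(2, 5, Rational(1, 6)), 113), 59) = Mul(Add(Rational(5, 3), 113), 59) = Mul(Rational(344, 3), 59) = Rational(20296, 3)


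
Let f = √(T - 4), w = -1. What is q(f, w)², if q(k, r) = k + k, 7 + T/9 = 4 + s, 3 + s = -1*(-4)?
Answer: -88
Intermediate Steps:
s = 1 (s = -3 - 1*(-4) = -3 + 4 = 1)
T = -18 (T = -63 + 9*(4 + 1) = -63 + 9*5 = -63 + 45 = -18)
f = I*√22 (f = √(-18 - 4) = √(-22) = I*√22 ≈ 4.6904*I)
q(k, r) = 2*k
q(f, w)² = (2*(I*√22))² = (2*I*√22)² = -88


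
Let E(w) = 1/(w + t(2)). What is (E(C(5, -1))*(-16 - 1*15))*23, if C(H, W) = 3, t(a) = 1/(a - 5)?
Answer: -2139/8 ≈ -267.38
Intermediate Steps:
t(a) = 1/(-5 + a)
E(w) = 1/(-⅓ + w) (E(w) = 1/(w + 1/(-5 + 2)) = 1/(w + 1/(-3)) = 1/(w - ⅓) = 1/(-⅓ + w))
(E(C(5, -1))*(-16 - 1*15))*23 = ((3/(-1 + 3*3))*(-16 - 1*15))*23 = ((3/(-1 + 9))*(-16 - 15))*23 = ((3/8)*(-31))*23 = -93/8*23 = -2139/8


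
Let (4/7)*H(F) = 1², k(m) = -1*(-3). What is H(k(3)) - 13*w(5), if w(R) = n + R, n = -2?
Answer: -149/4 ≈ -37.250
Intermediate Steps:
k(m) = 3
w(R) = -2 + R
H(F) = 7/4 (H(F) = (7/4)*1² = (7/4)*1 = 7/4)
H(k(3)) - 13*w(5) = 7/4 - 13*(-2 + 5) = 7/4 - 13*3 = 7/4 - 39 = -149/4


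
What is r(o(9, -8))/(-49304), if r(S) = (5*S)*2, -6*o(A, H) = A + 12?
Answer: 35/49304 ≈ 0.00070988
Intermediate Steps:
o(A, H) = -2 - A/6 (o(A, H) = -(A + 12)/6 = -(12 + A)/6 = -2 - A/6)
r(S) = 10*S
r(o(9, -8))/(-49304) = (10*(-2 - 1/6*9))/(-49304) = (10*(-2 - 3/2))*(-1/49304) = (10*(-7/2))*(-1/49304) = -35*(-1/49304) = 35/49304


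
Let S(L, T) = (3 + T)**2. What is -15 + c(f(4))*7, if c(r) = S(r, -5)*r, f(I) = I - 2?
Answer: 41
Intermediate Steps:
f(I) = -2 + I
c(r) = 4*r (c(r) = (3 - 5)**2*r = (-2)**2*r = 4*r)
-15 + c(f(4))*7 = -15 + (4*(-2 + 4))*7 = -15 + (4*2)*7 = -15 + 8*7 = -15 + 56 = 41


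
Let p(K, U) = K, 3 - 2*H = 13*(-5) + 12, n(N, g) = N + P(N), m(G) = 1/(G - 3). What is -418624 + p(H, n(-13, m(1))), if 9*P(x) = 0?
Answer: -418596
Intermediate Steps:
P(x) = 0 (P(x) = (⅑)*0 = 0)
m(G) = 1/(-3 + G)
n(N, g) = N (n(N, g) = N + 0 = N)
H = 28 (H = 3/2 - (13*(-5) + 12)/2 = 3/2 - (-65 + 12)/2 = 3/2 - ½*(-53) = 3/2 + 53/2 = 28)
-418624 + p(H, n(-13, m(1))) = -418624 + 28 = -418596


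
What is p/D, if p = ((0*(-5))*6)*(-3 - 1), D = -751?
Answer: 0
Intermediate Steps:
p = 0 (p = (0*6)*(-4) = 0*(-4) = 0)
p/D = 0/(-751) = 0*(-1/751) = 0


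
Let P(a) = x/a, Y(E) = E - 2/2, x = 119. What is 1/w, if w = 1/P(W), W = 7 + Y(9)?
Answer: 119/15 ≈ 7.9333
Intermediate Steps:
Y(E) = -1 + E (Y(E) = E - 2*½ = E - 1 = -1 + E)
W = 15 (W = 7 + (-1 + 9) = 7 + 8 = 15)
P(a) = 119/a
w = 15/119 (w = 1/(119/15) = 15/119 ≈ 0.12605)
1/w = 1/(15/119) = 119/15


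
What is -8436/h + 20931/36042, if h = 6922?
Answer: -26527655/41580454 ≈ -0.63798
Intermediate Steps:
-8436/h + 20931/36042 = -8436/6922 + 20931/36042 = -8436*1/6922 + 20931*(1/36042) = -4218/3461 + 6977/12014 = -26527655/41580454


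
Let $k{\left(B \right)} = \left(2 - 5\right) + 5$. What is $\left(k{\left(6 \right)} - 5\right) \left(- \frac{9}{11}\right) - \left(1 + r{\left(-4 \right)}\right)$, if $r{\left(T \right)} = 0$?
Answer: $\frac{16}{11} \approx 1.4545$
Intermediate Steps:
$k{\left(B \right)} = 2$ ($k{\left(B \right)} = -3 + 5 = 2$)
$\left(k{\left(6 \right)} - 5\right) \left(- \frac{9}{11}\right) - \left(1 + r{\left(-4 \right)}\right) = \left(2 - 5\right) \left(- \frac{9}{11}\right) - 1 = \left(2 - 5\right) \left(\left(-9\right) \frac{1}{11}\right) + \left(-1 + 0\right) = \left(-3\right) \left(- \frac{9}{11}\right) - 1 = \frac{27}{11} - 1 = \frac{16}{11}$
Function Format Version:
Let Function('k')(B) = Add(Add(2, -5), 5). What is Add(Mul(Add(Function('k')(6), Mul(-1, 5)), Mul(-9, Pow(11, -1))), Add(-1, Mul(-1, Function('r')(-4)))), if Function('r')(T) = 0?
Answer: Rational(16, 11) ≈ 1.4545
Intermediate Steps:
Function('k')(B) = 2 (Function('k')(B) = Add(-3, 5) = 2)
Add(Mul(Add(Function('k')(6), Mul(-1, 5)), Mul(-9, Pow(11, -1))), Add(-1, Mul(-1, Function('r')(-4)))) = Add(Mul(Add(2, Mul(-1, 5)), Mul(-9, Pow(11, -1))), Add(-1, Mul(-1, 0))) = Add(Mul(Add(2, -5), Mul(-9, Rational(1, 11))), Add(-1, 0)) = Add(Mul(-3, Rational(-9, 11)), -1) = Add(Rational(27, 11), -1) = Rational(16, 11)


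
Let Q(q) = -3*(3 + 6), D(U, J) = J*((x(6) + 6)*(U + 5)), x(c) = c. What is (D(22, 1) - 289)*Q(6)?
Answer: -945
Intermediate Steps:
D(U, J) = J*(60 + 12*U) (D(U, J) = J*((6 + 6)*(U + 5)) = J*(12*(5 + U)) = J*(60 + 12*U))
Q(q) = -27 (Q(q) = -3*9 = -27)
(D(22, 1) - 289)*Q(6) = (12*1*(5 + 22) - 289)*(-27) = (12*1*27 - 289)*(-27) = (324 - 289)*(-27) = 35*(-27) = -945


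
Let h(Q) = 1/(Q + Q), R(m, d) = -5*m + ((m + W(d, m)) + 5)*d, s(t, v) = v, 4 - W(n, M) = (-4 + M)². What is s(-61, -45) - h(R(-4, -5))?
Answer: -28351/630 ≈ -45.002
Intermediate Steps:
W(n, M) = 4 - (-4 + M)²
R(m, d) = -5*m + d*(9 + m - (-4 + m)²) (R(m, d) = -5*m + ((m + (4 - (-4 + m)²)) + 5)*d = -5*m + ((4 + m - (-4 + m)²) + 5)*d = -5*m + (9 + m - (-4 + m)²)*d = -5*m + d*(9 + m - (-4 + m)²))
h(Q) = 1/(2*Q)
s(-61, -45) - h(R(-4, -5)) = -45 - 1/(2*(-7*(-5) - 5*(-4) - 1*(-5)*(-4)² + 9*(-5)*(-4))) = -45 - 1/(2*(35 + 20 - 1*(-5)*16 + 180)) = -45 - 1/(2*(35 + 20 + 80 + 180)) = -45 - 1/(2*315) = -45 - 1*1/630 = -45 - 1/630 = -28351/630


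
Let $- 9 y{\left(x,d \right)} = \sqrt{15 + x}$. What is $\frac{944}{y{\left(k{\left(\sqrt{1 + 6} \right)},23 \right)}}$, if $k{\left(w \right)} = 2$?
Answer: $- \frac{8496 \sqrt{17}}{17} \approx -2060.6$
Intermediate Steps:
$y{\left(x,d \right)} = - \frac{\sqrt{15 + x}}{9}$
$\frac{944}{y{\left(k{\left(\sqrt{1 + 6} \right)},23 \right)}} = \frac{944}{\left(- \frac{1}{9}\right) \sqrt{15 + 2}} = \frac{944}{\left(- \frac{1}{9}\right) \sqrt{17}} = 944 \left(- \frac{9 \sqrt{17}}{17}\right) = - \frac{8496 \sqrt{17}}{17}$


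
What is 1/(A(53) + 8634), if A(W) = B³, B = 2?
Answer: 1/8642 ≈ 0.00011571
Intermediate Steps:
A(W) = 8 (A(W) = 2³ = 8)
1/(A(53) + 8634) = 1/(8 + 8634) = 1/8642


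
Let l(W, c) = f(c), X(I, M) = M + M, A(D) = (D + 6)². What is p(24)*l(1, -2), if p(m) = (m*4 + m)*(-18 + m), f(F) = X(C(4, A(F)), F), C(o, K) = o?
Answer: -2880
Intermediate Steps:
A(D) = (6 + D)²
X(I, M) = 2*M
f(F) = 2*F
p(m) = 5*m*(-18 + m) (p(m) = (4*m + m)*(-18 + m) = (5*m)*(-18 + m) = 5*m*(-18 + m))
l(W, c) = 2*c
p(24)*l(1, -2) = (5*24*(-18 + 24))*(2*(-2)) = (5*24*6)*(-4) = 720*(-4) = -2880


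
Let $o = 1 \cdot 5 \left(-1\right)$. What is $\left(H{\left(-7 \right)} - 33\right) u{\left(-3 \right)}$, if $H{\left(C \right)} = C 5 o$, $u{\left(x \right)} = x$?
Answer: $-426$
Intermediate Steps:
$o = -5$ ($o = 5 \left(-1\right) = -5$)
$H{\left(C \right)} = - 25 C$ ($H{\left(C \right)} = C 5 \left(-5\right) = 5 C \left(-5\right) = - 25 C$)
$\left(H{\left(-7 \right)} - 33\right) u{\left(-3 \right)} = \left(\left(-25\right) \left(-7\right) - 33\right) \left(-3\right) = \left(175 - 33\right) \left(-3\right) = 142 \left(-3\right) = -426$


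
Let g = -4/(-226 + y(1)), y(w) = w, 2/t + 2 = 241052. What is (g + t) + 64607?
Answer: 23360282456/361575 ≈ 64607.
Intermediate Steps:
t = 1/120525 (t = 2/(-2 + 241052) = 2/241050 = 2*(1/241050) = 1/120525 ≈ 8.2970e-6)
g = 4/225 (g = -4/(-226 + 1) = -4/(-225) = -1/225*(-4) = 4/225 ≈ 0.017778)
(g + t) + 64607 = (4/225 + 1/120525) + 64607 = 6431/361575 + 64607 = 23360282456/361575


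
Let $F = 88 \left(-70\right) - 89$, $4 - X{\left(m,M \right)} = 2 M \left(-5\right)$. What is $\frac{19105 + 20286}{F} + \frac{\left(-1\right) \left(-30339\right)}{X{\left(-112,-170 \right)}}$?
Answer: $- \frac{256395547}{10598304} \approx -24.192$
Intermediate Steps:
$X{\left(m,M \right)} = 4 + 10 M$ ($X{\left(m,M \right)} = 4 - 2 M \left(-5\right) = 4 - - 10 M = 4 + 10 M$)
$F = -6249$ ($F = -6160 - 89 = -6249$)
$\frac{19105 + 20286}{F} + \frac{\left(-1\right) \left(-30339\right)}{X{\left(-112,-170 \right)}} = \frac{19105 + 20286}{-6249} + \frac{\left(-1\right) \left(-30339\right)}{4 + 10 \left(-170\right)} = 39391 \left(- \frac{1}{6249}\right) + \frac{30339}{4 - 1700} = - \frac{39391}{6249} + \frac{30339}{-1696} = - \frac{39391}{6249} + 30339 \left(- \frac{1}{1696}\right) = - \frac{39391}{6249} - \frac{30339}{1696} = - \frac{256395547}{10598304}$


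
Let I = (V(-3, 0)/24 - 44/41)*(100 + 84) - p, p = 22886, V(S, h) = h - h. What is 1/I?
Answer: -41/946422 ≈ -4.3321e-5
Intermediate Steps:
V(S, h) = 0
I = -946422/41 (I = (0/24 - 44/41)*(100 + 84) - 1*22886 = (0*(1/24) - 44*1/41)*184 - 22886 = (0 - 44/41)*184 - 22886 = -44/41*184 - 22886 = -8096/41 - 22886 = -946422/41 ≈ -23083.)
1/I = 1/(-946422/41) = -41/946422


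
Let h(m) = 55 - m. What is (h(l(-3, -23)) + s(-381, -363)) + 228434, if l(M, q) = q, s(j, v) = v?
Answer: 228149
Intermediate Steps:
(h(l(-3, -23)) + s(-381, -363)) + 228434 = ((55 - 1*(-23)) - 363) + 228434 = ((55 + 23) - 363) + 228434 = (78 - 363) + 228434 = -285 + 228434 = 228149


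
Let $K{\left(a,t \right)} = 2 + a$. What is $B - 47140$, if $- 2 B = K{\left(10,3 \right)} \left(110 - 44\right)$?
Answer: $-47536$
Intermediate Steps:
$B = -396$ ($B = - \frac{\left(2 + 10\right) \left(110 - 44\right)}{2} = - \frac{12 \cdot 66}{2} = \left(- \frac{1}{2}\right) 792 = -396$)
$B - 47140 = -396 - 47140 = -47536$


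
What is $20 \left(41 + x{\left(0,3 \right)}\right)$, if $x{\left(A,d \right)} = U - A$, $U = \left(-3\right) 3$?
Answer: $640$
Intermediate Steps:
$U = -9$
$x{\left(A,d \right)} = -9 - A$
$20 \left(41 + x{\left(0,3 \right)}\right) = 20 \left(41 - 9\right) = 20 \cdot 32 = 640$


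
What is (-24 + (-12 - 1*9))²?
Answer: 2025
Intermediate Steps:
(-24 + (-12 - 1*9))² = (-24 + (-12 - 9))² = (-24 - 21)² = (-45)² = 2025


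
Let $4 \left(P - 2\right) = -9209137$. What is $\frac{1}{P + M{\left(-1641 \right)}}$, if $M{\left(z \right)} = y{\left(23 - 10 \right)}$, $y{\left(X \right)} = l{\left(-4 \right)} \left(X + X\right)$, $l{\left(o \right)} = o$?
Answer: $- \frac{4}{9209545} \approx -4.3433 \cdot 10^{-7}$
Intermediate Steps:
$y{\left(X \right)} = - 8 X$ ($y{\left(X \right)} = - 4 \left(X + X\right) = - 4 \cdot 2 X = - 8 X$)
$P = - \frac{9209129}{4}$ ($P = 2 + \frac{1}{4} \left(-9209137\right) = 2 - \frac{9209137}{4} = - \frac{9209129}{4} \approx -2.3023 \cdot 10^{6}$)
$M{\left(z \right)} = -104$ ($M{\left(z \right)} = - 8 \left(23 - 10\right) = \left(-8\right) 13 = -104$)
$\frac{1}{P + M{\left(-1641 \right)}} = \frac{1}{- \frac{9209129}{4} - 104} = \frac{1}{- \frac{9209545}{4}} = - \frac{4}{9209545}$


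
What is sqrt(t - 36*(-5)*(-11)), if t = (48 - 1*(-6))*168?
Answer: 6*sqrt(197) ≈ 84.214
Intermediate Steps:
t = 9072 (t = (48 + 6)*168 = 54*168 = 9072)
sqrt(t - 36*(-5)*(-11)) = sqrt(9072 - 36*(-5)*(-11)) = sqrt(9072 + 180*(-11)) = sqrt(9072 - 1980) = sqrt(7092) = 6*sqrt(197)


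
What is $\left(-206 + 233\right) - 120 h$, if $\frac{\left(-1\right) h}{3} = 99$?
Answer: $35667$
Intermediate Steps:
$h = -297$ ($h = \left(-3\right) 99 = -297$)
$\left(-206 + 233\right) - 120 h = \left(-206 + 233\right) - -35640 = 27 + 35640 = 35667$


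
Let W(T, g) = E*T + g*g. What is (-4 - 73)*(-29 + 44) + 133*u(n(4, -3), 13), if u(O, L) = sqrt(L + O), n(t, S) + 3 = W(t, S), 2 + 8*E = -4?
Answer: -623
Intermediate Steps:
E = -3/4 (E = -1/4 + (1/8)*(-4) = -1/4 - 1/2 = -3/4 ≈ -0.75000)
W(T, g) = g**2 - 3*T/4 (W(T, g) = -3*T/4 + g*g = -3*T/4 + g**2 = g**2 - 3*T/4)
n(t, S) = -3 + S**2 - 3*t/4 (n(t, S) = -3 + (S**2 - 3*t/4) = -3 + S**2 - 3*t/4)
(-4 - 73)*(-29 + 44) + 133*u(n(4, -3), 13) = (-4 - 73)*(-29 + 44) + 133*sqrt(13 + (-3 + (-3)**2 - 3/4*4)) = -77*15 + 133*sqrt(13 + (-3 + 9 - 3)) = -1155 + 133*sqrt(13 + 3) = -1155 + 133*sqrt(16) = -1155 + 133*4 = -1155 + 532 = -623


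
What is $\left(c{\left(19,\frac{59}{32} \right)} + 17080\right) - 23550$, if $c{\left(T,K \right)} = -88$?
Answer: $-6558$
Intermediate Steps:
$\left(c{\left(19,\frac{59}{32} \right)} + 17080\right) - 23550 = \left(-88 + 17080\right) - 23550 = 16992 - 23550 = -6558$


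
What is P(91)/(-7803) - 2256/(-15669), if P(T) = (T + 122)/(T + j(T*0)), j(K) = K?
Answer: 59206933/412079031 ≈ 0.14368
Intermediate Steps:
P(T) = (122 + T)/T (P(T) = (T + 122)/(T + T*0) = (122 + T)/(T + 0) = (122 + T)/T)
P(91)/(-7803) - 2256/(-15669) = ((122 + 91)/91)/(-7803) - 2256/(-15669) = ((1/91)*213)*(-1/7803) - 2256*(-1/15669) = (213/91)*(-1/7803) + 752/5223 = -71/236691 + 752/5223 = 59206933/412079031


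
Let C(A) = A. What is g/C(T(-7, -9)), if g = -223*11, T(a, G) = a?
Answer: 2453/7 ≈ 350.43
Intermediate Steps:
g = -2453
g/C(T(-7, -9)) = -2453/(-7) = -2453*(-⅐) = 2453/7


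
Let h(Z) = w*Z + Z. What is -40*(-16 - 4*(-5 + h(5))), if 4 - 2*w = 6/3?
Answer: 1440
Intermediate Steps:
w = 1 (w = 2 - 3/3 = 2 - ½*2 = 2 - 1 = 1)
h(Z) = 2*Z (h(Z) = 1*Z + Z = Z + Z = 2*Z)
-40*(-16 - 4*(-5 + h(5))) = -40*(-16 - 4*(-5 + 2*5)) = -40*(-16 - 4*(-5 + 10)) = -40*(-16 - 4*5) = -40*(-16 - 20) = -40*(-36) = 1440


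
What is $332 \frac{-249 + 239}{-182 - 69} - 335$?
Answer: $- \frac{80765}{251} \approx -321.77$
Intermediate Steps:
$332 \frac{-249 + 239}{-182 - 69} - 335 = 332 \left(- \frac{10}{-251}\right) - 335 = 332 \left(\left(-10\right) \left(- \frac{1}{251}\right)\right) - 335 = 332 \cdot \frac{10}{251} - 335 = \frac{3320}{251} - 335 = - \frac{80765}{251}$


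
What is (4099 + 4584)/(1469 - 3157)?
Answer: -8683/1688 ≈ -5.1440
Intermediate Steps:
(4099 + 4584)/(1469 - 3157) = 8683/(-1688) = 8683*(-1/1688) = -8683/1688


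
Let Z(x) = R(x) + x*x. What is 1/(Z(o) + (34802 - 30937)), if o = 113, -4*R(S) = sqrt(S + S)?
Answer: 133072/2213519535 + 2*sqrt(226)/2213519535 ≈ 6.0131e-5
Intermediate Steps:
R(S) = -sqrt(2)*sqrt(S)/4 (R(S) = -sqrt(S + S)/4 = -sqrt(2)*sqrt(S)/4)
Z(x) = x**2 - sqrt(2)*sqrt(x)/4 (Z(x) = -sqrt(2)*sqrt(x)/4 + x*x = -sqrt(2)*sqrt(x)/4 + x**2 = x**2 - sqrt(2)*sqrt(x)/4)
1/(Z(o) + (34802 - 30937)) = 1/((113**2 - sqrt(2)*sqrt(113)/4) + (34802 - 30937)) = 1/((12769 - sqrt(226)/4) + 3865) = 1/(16634 - sqrt(226)/4)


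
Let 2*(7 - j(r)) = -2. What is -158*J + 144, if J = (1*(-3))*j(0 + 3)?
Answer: 3936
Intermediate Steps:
j(r) = 8 (j(r) = 7 - ½*(-2) = 7 + 1 = 8)
J = -24 (J = (1*(-3))*8 = -3*8 = -24)
-158*J + 144 = -158*(-24) + 144 = 3792 + 144 = 3936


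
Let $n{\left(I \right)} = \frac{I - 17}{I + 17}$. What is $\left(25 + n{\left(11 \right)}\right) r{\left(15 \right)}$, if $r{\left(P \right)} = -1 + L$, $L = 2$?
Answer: $\frac{347}{14} \approx 24.786$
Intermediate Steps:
$r{\left(P \right)} = 1$ ($r{\left(P \right)} = -1 + 2 = 1$)
$n{\left(I \right)} = \frac{-17 + I}{17 + I}$
$\left(25 + n{\left(11 \right)}\right) r{\left(15 \right)} = \left(25 + \frac{-17 + 11}{17 + 11}\right) 1 = \left(25 + \frac{1}{28} \left(-6\right)\right) 1 = \left(25 - \frac{3}{14}\right) 1 = \frac{347}{14} \cdot 1 = \frac{347}{14}$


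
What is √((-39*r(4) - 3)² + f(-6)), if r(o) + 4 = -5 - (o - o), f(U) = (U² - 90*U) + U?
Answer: √121674 ≈ 348.82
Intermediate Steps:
f(U) = U² - 89*U
r(o) = -9 (r(o) = -4 + (-5 - (o - o)) = -4 + (-5 - 1*0) = -4 + (-5 + 0) = -4 - 5 = -9)
√((-39*r(4) - 3)² + f(-6)) = √((-39*(-9) - 3)² - 6*(-89 - 6)) = √((351 - 3)² - 6*(-95)) = √(348² + 570) = √(121104 + 570) = √121674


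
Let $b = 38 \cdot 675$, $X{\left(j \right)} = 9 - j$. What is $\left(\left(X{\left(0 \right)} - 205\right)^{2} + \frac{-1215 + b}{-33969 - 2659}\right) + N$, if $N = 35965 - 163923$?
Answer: $- \frac{3279768811}{36628} \approx -89543.0$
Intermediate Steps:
$b = 25650$
$N = -127958$
$\left(\left(X{\left(0 \right)} - 205\right)^{2} + \frac{-1215 + b}{-33969 - 2659}\right) + N = \left(\left(\left(9 - 0\right) - 205\right)^{2} + \frac{-1215 + 25650}{-33969 - 2659}\right) - 127958 = \left(\left(\left(9 + 0\right) - 205\right)^{2} + \frac{24435}{-36628}\right) - 127958 = \left(\left(9 - 205\right)^{2} + 24435 \left(- \frac{1}{36628}\right)\right) - 127958 = \left(\left(-196\right)^{2} - \frac{24435}{36628}\right) - 127958 = \left(38416 - \frac{24435}{36628}\right) - 127958 = \frac{1407076813}{36628} - 127958 = - \frac{3279768811}{36628}$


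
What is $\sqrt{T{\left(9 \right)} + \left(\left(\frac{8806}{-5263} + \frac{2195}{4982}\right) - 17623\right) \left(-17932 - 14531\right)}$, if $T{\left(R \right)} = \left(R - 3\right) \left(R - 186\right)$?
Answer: $\frac{3 \sqrt{43704860523638775425142}}{26220266} \approx 23919.0$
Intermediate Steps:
$T{\left(R \right)} = \left(-186 + R\right) \left(-3 + R\right)$ ($T{\left(R \right)} = \left(-3 + R\right) \left(-186 + R\right) = \left(-186 + R\right) \left(-3 + R\right)$)
$\sqrt{T{\left(9 \right)} + \left(\left(\frac{8806}{-5263} + \frac{2195}{4982}\right) - 17623\right) \left(-17932 - 14531\right)} = \sqrt{\left(558 + 9^{2} - 1701\right) + \left(\left(\frac{8806}{-5263} + \frac{2195}{4982}\right) - 17623\right) \left(-17932 - 14531\right)} = \sqrt{\left(558 + 81 - 1701\right) + \left(\left(8806 \left(- \frac{1}{5263}\right) + 2195 \cdot \frac{1}{4982}\right) - 17623\right) \left(-32463\right)} = \sqrt{-1062 + \left(\left(- \frac{8806}{5263} + \frac{2195}{4982}\right) - 17623\right) \left(-32463\right)} = \sqrt{-1062 + \left(- \frac{32319207}{26220266} - 17623\right) \left(-32463\right)} = \sqrt{-1062 - - \frac{15001544028586275}{26220266}} = \sqrt{-1062 + \frac{15001544028586275}{26220266}} = \sqrt{\frac{15001516182663783}{26220266}} = \frac{3 \sqrt{43704860523638775425142}}{26220266}$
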